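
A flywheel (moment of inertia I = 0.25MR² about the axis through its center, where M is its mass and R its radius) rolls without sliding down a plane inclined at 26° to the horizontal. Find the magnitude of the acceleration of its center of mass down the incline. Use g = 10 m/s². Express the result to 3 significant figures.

The moment of inertia is 0.25MR², giving k ≡ I/(MR²) = 0.25.
Translational: Mg sinθ − f = Ma. Rotational about the CM: fR = Iα = kMRa, so f = kMa.
Eliminating f: Mg sinθ = (1+k)Ma, so a = g sinθ/(1+k) = 10 × sin26° / 1.25 ≈ 3.51 m/s².

a ≈ 3.51 m/s²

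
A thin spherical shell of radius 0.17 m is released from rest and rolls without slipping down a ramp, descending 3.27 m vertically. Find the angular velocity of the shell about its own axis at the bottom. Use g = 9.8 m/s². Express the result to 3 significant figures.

For this body I = (2/3)MR², i.e. k = I/(MR²) = 2/3.
Since it rolls without slipping, ω = v/R and KE = ½Mv² + ½Iω² = ½(1+k)Mv² = (5/6)Mv².
Energy conservation Mgh = ½(1+k)Mv² gives v = √(2gh/(1+k)) = √(2 × 9.8 × 3.27 / 1.667) = 6.201 m/s.
Then ω = v/R = 6.201 / 0.17 ≈ 36.5 rad/s.

ω ≈ 36.5 rad/s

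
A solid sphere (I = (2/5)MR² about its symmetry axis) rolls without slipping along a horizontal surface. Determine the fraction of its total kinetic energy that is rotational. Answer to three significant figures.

fraction ≈ 0.286

With I = (2/5)MR², the ratio k = I/(MR²) is 0.4.
With ω = v/R, KE_trans = ½Mv² and KE_rot = ½Iω² = ½kMv², so KE_total = ½(1+k)Mv².
The rotational fraction is therefore k/(1+k) = 0.4/1.4 ≈ 0.286.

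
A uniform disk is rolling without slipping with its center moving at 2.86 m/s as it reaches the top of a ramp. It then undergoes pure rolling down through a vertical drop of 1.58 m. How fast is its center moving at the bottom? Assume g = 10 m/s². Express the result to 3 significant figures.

With I = (1/2)MR², the ratio k = I/(MR²) is 0.5.
Rolling without slipping gives ω = v/R, so the total kinetic energy is ½Mv² + ½Iω² = ½(1+k)Mv² = (3/4)Mv².
Energy conservation: (3/4)Mv₀² + Mgh = (3/4)Mv², so v² = v₀² + 2gh/(1+k).
v = √(2.86² + 2×10×1.58/1.5) = √29.25 ≈ 5.41 m/s.

v ≈ 5.41 m/s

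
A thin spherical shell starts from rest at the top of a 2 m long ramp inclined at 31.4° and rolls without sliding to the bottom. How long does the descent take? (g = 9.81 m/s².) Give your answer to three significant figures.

Here I = (2/3)MR², so the shape factor k = I/(MR²) = 2/3.
Along the incline Mg sinθ − f = Ma, and torque about the center fR = Iα = kMR²(a/R) gives f = kMa.
Hence a = g sinθ/(1+k) = 9.81×sin31.4°/1.667 = 3.067 m/s².
With constant a from rest, t = √(2L/a) = √(2·2/3.067) ≈ 1.14 s.

t ≈ 1.14 s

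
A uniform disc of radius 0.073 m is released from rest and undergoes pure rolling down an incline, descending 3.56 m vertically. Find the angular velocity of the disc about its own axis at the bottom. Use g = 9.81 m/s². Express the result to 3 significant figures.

ω ≈ 93.5 rad/s

Here I = (1/2)MR², so the shape factor k = I/(MR²) = 0.5.
Rolling without slipping gives ω = v/R, so the total kinetic energy is ½Mv² + ½Iω² = ½(1+k)Mv² = (3/4)Mv².
Energy conservation Mgh = ½(1+k)Mv² gives v = √(2gh/(1+k)) = √(2 × 9.81 × 3.56 / 1.5) = 6.824 m/s.
The angular speed follows from ω = v/R = 6.824/0.073 ≈ 93.5 rad/s.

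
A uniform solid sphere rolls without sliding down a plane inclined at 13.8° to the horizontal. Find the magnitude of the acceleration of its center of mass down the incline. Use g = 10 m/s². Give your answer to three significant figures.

For this body I = (2/5)MR², i.e. k = I/(MR²) = 0.4.
Translational: Mg sinθ − f = Ma. Rotational about the CM: fR = Iα = kMRa, so f = kMa.
Eliminating f: Mg sinθ = (1+k)Ma, so a = g sinθ/(1+k) = 10 × sin13.8° / 1.4 ≈ 1.70 m/s².

a ≈ 1.70 m/s²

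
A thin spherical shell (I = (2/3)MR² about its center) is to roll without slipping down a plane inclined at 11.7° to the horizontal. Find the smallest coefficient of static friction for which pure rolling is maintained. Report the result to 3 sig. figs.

The moment of inertia is (2/3)MR², giving k ≡ I/(MR²) = 2/3.
Translational: Mg sinθ − f = Ma. Rotational about the CM: fR = Iα = kMRa, so f = kMa.
These give a = g sinθ/(1+k) and the required friction f = kMg sinθ/(1+k).
With N = Mg cosθ, the no-slip condition f ≤ μN gives μ_min = f/N = k tanθ/(1+k).
μ_min = (2/3) × tan11.7° / 1.667 ≈ 0.0828.

μ_min ≈ 0.0828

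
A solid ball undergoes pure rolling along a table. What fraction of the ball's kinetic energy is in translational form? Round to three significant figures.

For this body I = (2/5)MR², i.e. k = I/(MR²) = 0.4.
Since ω = v/R, the translational part is ½Mv² and the rotational part is ½I(v/R)² = ½kMv²; the total is ½(1+k)Mv².
The translational fraction is therefore 1/(1+k) = 1/1.4 ≈ 0.714.

fraction ≈ 0.714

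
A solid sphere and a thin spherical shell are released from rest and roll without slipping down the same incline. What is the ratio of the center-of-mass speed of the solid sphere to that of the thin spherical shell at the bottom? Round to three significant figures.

v_ratio ≈ 1.09

Each satisfies Mgh = ½(1+k)Mv² with k = I/(MR²), so v ∝ 1/√(1+k).
For the solid sphere k = 0.4; for the thin spherical shell k = 2/3.
v₁/v₂ = √((1+k₂)/(1+k₁)) = √(1.667/1.4) ≈ 1.09.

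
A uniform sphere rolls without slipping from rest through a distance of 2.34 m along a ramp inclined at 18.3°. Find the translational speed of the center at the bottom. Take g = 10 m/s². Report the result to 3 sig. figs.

v ≈ 3.24 m/s

Here I = (2/5)MR², so the shape factor k = I/(MR²) = 0.4.
The rolling condition ω = v/R makes the rotational term ½I(v/R)² = ½kMv², so KE_total = ½(1+k)Mv² = (7/10)Mv².
The vertical drop is h = L sinθ = 2.34 × sin18.3° = 0.7347 m.
Energy conservation: Mgh = (7/10)Mv², so v = √(2gh/(1+k)) = √(2 × 10 × 0.7347 / 1.4) ≈ 3.24 m/s.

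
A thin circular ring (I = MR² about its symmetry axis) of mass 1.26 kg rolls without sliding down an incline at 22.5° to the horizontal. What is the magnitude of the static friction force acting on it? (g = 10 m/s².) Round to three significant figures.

f ≈ 2.41 N

For this body I = MR², i.e. k = I/(MR²) = 1.
Translational: Mg sinθ − f = Ma. Rotational about the CM: fR = Iα = kMRa, so f = kMa.
Combining, a = g sinθ/(1+k) and f = kMa = kMg sinθ/(1+k).
f = 1 × 1.26 × 10 × sin22.5° / 2 ≈ 2.41 N.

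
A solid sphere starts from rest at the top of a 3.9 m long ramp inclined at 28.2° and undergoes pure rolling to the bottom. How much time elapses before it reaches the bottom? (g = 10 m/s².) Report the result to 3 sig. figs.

The moment of inertia is (2/5)MR², giving k ≡ I/(MR²) = 0.4.
Newton's second law down the slope: Mg sinθ − f = Ma. The torque equation fR = Iα (with α = a/R) gives f = kMa.
Hence a = g sinθ/(1+k) = 10×sin28.2°/1.4 = 3.375 m/s².
Starting from rest, L = ½at², so t = √(2L/a) = √(2×3.9/3.375) ≈ 1.52 s.

t ≈ 1.52 s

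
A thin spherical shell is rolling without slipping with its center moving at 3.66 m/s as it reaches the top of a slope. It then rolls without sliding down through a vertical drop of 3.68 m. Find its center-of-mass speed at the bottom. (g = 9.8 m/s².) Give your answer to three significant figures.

v ≈ 7.53 m/s

The moment of inertia is (2/3)MR², giving k ≡ I/(MR²) = 2/3.
Rolling without slipping gives ω = v/R, so the total kinetic energy is ½Mv² + ½Iω² = ½(1+k)Mv² = (5/6)Mv².
Conserving energy between top and bottom: (5/6)Mv² = (5/6)Mv₀² + Mgh, hence v² = v₀² + 2gh/(1+k).
v = √(3.66² + 2×9.8×3.68/1.667) = √56.67 ≈ 7.53 m/s.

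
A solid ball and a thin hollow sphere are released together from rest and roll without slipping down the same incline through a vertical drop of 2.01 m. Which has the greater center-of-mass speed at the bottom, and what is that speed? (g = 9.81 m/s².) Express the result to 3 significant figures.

For rolling without slipping, Mgh = ½(1+k)Mv² where k = I/(MR²), so v = √(2gh/(1+k)).
Solid ball: k = 0.4, giving v = √(2×9.81×2.01/1.4) = 5.307 m/s.
Thin hollow sphere: k = 2/3, giving v = √(2×9.81×2.01/1.667) = 4.864 m/s.
The smaller k wins: the solid ball, at ≈ 5.31 m/s.

the solid ball, at v ≈ 5.31 m/s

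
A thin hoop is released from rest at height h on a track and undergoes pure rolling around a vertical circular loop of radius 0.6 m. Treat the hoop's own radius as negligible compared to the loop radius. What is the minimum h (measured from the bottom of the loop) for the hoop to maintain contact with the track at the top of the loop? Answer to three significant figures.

h_min ≈ 1.80 m

With I = MR², the ratio k = I/(MR²) is 1.
At the top, contact is just lost when gravity alone supplies the centripetal force: Mg = Mv_top²/r, i.e. v_top² = gr.
With ω = v/R, the kinetic energy at speed v is ½(1+k)Mv² = Mv².
Energy conservation from release (height h) to the top (height 2r): Mgh = Mg(2r) + M·gr.
Thus h_min = 2r + (1+k)r/2 = r(2 + 2/2) = 0.6 × 3 ≈ 1.80 m.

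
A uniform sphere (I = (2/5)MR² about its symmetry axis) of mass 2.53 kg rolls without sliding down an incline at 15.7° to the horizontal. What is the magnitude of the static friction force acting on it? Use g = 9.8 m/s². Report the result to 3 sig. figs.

f ≈ 1.92 N

Here I = (2/5)MR², so the shape factor k = I/(MR²) = 0.4.
Newton's second law down the slope: Mg sinθ − f = Ma. The torque equation fR = Iα (with α = a/R) gives f = kMa.
Combining, a = g sinθ/(1+k) and f = kMa = kMg sinθ/(1+k).
f = 0.4 × 2.53 × 9.8 × sin15.7° / 1.4 ≈ 1.92 N.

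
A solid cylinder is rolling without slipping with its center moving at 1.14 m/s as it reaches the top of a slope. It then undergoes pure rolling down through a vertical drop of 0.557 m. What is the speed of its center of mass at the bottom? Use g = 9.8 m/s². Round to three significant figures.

v ≈ 2.93 m/s

The moment of inertia is (1/2)MR², giving k ≡ I/(MR²) = 0.5.
Pure rolling means v = ωR; then KE = ½Mv² + ½I(v/R)² = ½(1+k)Mv² = (3/4)Mv².
Conserving energy between top and bottom: (3/4)Mv² = (3/4)Mv₀² + Mgh, hence v² = v₀² + 2gh/(1+k).
v = √(1.14² + 2×9.8×0.557/1.5) = √8.578 ≈ 2.93 m/s.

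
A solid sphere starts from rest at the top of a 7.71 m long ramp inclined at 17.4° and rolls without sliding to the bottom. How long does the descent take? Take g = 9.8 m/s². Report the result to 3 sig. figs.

Here I = (2/5)MR², so the shape factor k = I/(MR²) = 0.4.
Newton's second law down the slope: Mg sinθ − f = Ma. The torque equation fR = Iα (with α = a/R) gives f = kMa.
Hence a = g sinθ/(1+k) = 9.8×sin17.4°/1.4 = 2.093 m/s².
Starting from rest, L = ½at², so t = √(2L/a) = √(2×7.71/2.093) ≈ 2.71 s.

t ≈ 2.71 s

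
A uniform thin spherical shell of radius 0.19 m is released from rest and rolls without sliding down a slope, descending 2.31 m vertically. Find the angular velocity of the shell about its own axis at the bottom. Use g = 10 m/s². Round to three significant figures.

The moment of inertia is (2/3)MR², giving k ≡ I/(MR²) = 2/3.
The rolling condition ω = v/R makes the rotational term ½I(v/R)² = ½kMv², so KE_total = ½(1+k)Mv² = (5/6)Mv².
Energy conservation Mgh = ½(1+k)Mv² gives v = √(2gh/(1+k)) = √(2 × 10 × 2.31 / 1.667) = 5.265 m/s.
Then ω = v/R = 5.265 / 0.19 ≈ 27.7 rad/s.

ω ≈ 27.7 rad/s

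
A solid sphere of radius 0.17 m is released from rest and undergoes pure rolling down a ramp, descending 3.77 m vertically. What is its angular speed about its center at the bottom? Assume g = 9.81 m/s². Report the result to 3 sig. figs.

ω ≈ 42.8 rad/s

Here I = (2/5)MR², so the shape factor k = I/(MR²) = 0.4.
Since it rolls without slipping, ω = v/R and KE = ½Mv² + ½Iω² = ½(1+k)Mv² = (7/10)Mv².
Energy conservation Mgh = ½(1+k)Mv² gives v = √(2gh/(1+k)) = √(2 × 9.81 × 3.77 / 1.4) = 7.269 m/s.
The angular speed follows from ω = v/R = 7.269/0.17 ≈ 42.8 rad/s.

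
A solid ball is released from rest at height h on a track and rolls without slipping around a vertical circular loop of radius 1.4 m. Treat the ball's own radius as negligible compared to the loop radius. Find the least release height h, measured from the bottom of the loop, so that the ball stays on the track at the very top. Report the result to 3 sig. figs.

For this body I = (2/5)MR², i.e. k = I/(MR²) = 0.4.
At the top, contact is just lost when gravity alone supplies the centripetal force: Mg = Mv_top²/r, i.e. v_top² = gr.
With ω = v/R, the kinetic energy at speed v is ½(1+k)Mv² = (7/10)Mv².
Energy conservation from release (height h) to the top (height 2r): Mgh = Mg(2r) + (7/10)M·gr.
Thus h_min = 2r + (1+k)r/2 = r(2 + 1.4/2) = 1.4 × 2.7 ≈ 3.78 m.

h_min ≈ 3.78 m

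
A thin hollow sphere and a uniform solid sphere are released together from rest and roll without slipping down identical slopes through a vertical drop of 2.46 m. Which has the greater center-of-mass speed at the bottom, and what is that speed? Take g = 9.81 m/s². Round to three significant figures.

the uniform solid sphere, at v ≈ 5.87 m/s

For rolling without slipping, Mgh = ½(1+k)Mv² where k = I/(MR²), so v = √(2gh/(1+k)).
Thin hollow sphere: k = 2/3, giving v = √(2×9.81×2.46/1.667) = 5.381 m/s.
Uniform solid sphere: k = 0.4, giving v = √(2×9.81×2.46/1.4) = 5.872 m/s.
The smaller k wins: the uniform solid sphere, at ≈ 5.87 m/s.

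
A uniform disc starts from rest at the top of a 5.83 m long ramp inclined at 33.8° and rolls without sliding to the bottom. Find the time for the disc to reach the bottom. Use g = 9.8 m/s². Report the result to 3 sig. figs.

The moment of inertia is (1/2)MR², giving k ≡ I/(MR²) = 0.5.
Along the incline Mg sinθ − f = Ma, and torque about the center fR = Iα = kMR²(a/R) gives f = kMa.
Hence a = g sinθ/(1+k) = 9.8×sin33.8°/1.5 = 3.634 m/s².
Starting from rest, L = ½at², so t = √(2L/a) = √(2×5.83/3.634) ≈ 1.79 s.

t ≈ 1.79 s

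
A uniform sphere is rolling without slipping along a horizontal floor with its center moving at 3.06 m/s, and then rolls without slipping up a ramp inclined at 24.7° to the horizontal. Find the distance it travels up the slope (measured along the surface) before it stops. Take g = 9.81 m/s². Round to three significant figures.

d ≈ 1.60 m

The moment of inertia is (2/5)MR², giving k ≡ I/(MR²) = 0.4.
Since it rolls without slipping, ω = v/R and KE = ½Mv² + ½Iω² = ½(1+k)Mv² = (7/10)Mv².
Setting this equal to Mgh gives the vertical rise h = (1+k)v₀²/(2g) = 1.4×3.06²/(2×9.81) = 0.6681 m.
The distance along the slope is d = h/sinθ = 0.6681/sin24.7° ≈ 1.60 m.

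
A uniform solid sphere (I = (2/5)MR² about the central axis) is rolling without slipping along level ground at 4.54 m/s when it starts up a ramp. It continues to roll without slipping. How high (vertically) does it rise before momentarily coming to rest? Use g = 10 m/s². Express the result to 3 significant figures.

With I = (2/5)MR², the ratio k = I/(MR²) is 0.4.
Rolling without slipping gives ω = v/R, so the total kinetic energy is ½Mv² + ½Iω² = ½(1+k)Mv² = (7/10)Mv².
At the top the kinetic energy is zero, so (7/10)Mv₀² = Mgh.
Thus h = (1+k)v₀²/(2g) = 1.4 × 4.54² / (2 × 10) ≈ 1.44 m.

h ≈ 1.44 m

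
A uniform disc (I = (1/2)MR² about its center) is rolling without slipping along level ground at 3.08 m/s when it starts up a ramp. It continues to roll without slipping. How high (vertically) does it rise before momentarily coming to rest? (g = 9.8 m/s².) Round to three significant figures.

h ≈ 0.726 m

Here I = (1/2)MR², so the shape factor k = I/(MR²) = 0.5.
The rolling condition ω = v/R makes the rotational term ½I(v/R)² = ½kMv², so KE_total = ½(1+k)Mv² = (3/4)Mv².
At the top the kinetic energy is zero, so (3/4)Mv₀² = Mgh.
Thus h = (1+k)v₀²/(2g) = 1.5 × 3.08² / (2 × 9.8) ≈ 0.726 m.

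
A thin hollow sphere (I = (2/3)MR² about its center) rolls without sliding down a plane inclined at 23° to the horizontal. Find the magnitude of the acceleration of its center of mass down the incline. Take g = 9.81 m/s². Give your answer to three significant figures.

a ≈ 2.30 m/s²

With I = (2/3)MR², the ratio k = I/(MR²) is 2/3.
Along the incline Mg sinθ − f = Ma, and torque about the center fR = Iα = kMR²(a/R) gives f = kMa.
Eliminating f: Mg sinθ = (1+k)Ma, so a = g sinθ/(1+k) = 9.81 × sin23° / 1.667 ≈ 2.30 m/s².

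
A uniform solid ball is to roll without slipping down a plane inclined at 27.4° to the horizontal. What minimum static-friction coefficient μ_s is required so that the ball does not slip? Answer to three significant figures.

μ_min ≈ 0.148

For this body I = (2/5)MR², i.e. k = I/(MR²) = 0.4.
Translational: Mg sinθ − f = Ma. Rotational about the CM: fR = Iα = kMRa, so f = kMa.
These give a = g sinθ/(1+k) and the required friction f = kMg sinθ/(1+k).
With N = Mg cosθ, the no-slip condition f ≤ μN gives μ_min = f/N = k tanθ/(1+k).
μ_min = 0.4 × tan27.4° / 1.4 ≈ 0.148.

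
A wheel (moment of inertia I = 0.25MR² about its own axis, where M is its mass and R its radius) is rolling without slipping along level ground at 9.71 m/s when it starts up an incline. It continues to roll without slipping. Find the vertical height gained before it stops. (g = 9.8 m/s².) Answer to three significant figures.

With I = 0.25MR², the ratio k = I/(MR²) is 0.25.
Rolling without slipping gives ω = v/R, so the total kinetic energy is ½Mv² + ½Iω² = ½(1+k)Mv² = (5/8)Mv².
All of this converts to potential energy at the highest point: (5/8)Mv₀² = Mgh.
Thus h = (1+k)v₀²/(2g) = 1.25 × 9.71² / (2 × 9.8) ≈ 6.01 m.

h ≈ 6.01 m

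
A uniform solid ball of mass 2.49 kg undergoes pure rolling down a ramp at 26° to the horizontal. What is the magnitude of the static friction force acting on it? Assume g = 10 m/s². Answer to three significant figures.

f ≈ 3.12 N

The moment of inertia is (2/5)MR², giving k ≡ I/(MR²) = 0.4.
Newton's second law down the slope: Mg sinθ − f = Ma. The torque equation fR = Iα (with α = a/R) gives f = kMa.
Combining, a = g sinθ/(1+k) and f = kMa = kMg sinθ/(1+k).
f = 0.4 × 2.49 × 10 × sin26° / 1.4 ≈ 3.12 N.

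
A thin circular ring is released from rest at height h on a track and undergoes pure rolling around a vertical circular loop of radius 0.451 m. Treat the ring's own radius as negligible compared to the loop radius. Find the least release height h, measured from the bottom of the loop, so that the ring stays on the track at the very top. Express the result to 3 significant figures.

h_min ≈ 1.35 m

The moment of inertia is MR², giving k ≡ I/(MR²) = 1.
At the top of the loop, the minimum-contact condition is Mg = Mv_top²/r, so v_top² = gr.
With ω = v/R, the kinetic energy at speed v is ½(1+k)Mv² = Mv².
Energy conservation from release (height h) to the top (height 2r): Mgh = Mg(2r) + M·gr.
Thus h_min = 2r + (1+k)r/2 = r(2 + 2/2) = 0.451 × 3 ≈ 1.35 m.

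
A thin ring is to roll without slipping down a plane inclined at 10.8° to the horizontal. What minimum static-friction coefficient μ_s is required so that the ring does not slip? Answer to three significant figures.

Here I = MR², so the shape factor k = I/(MR²) = 1.
Translational: Mg sinθ − f = Ma. Rotational about the CM: fR = Iα = kMRa, so f = kMa.
These give a = g sinθ/(1+k) and the required friction f = kMg sinθ/(1+k).
The normal force is N = Mg cosθ, so μ_min = f/N = k tanθ/(1+k).
μ_min = 1 × tan10.8° / 2 ≈ 0.0954.

μ_min ≈ 0.0954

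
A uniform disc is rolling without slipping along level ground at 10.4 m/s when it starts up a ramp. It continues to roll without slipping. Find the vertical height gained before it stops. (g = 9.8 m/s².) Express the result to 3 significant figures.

Here I = (1/2)MR², so the shape factor k = I/(MR²) = 0.5.
Rolling without slipping gives ω = v/R, so the total kinetic energy is ½Mv² + ½Iω² = ½(1+k)Mv² = (3/4)Mv².
All of this converts to potential energy at the highest point: (3/4)Mv₀² = Mgh.
Thus h = (1+k)v₀²/(2g) = 1.5 × 10.4² / (2 × 9.8) ≈ 8.28 m.

h ≈ 8.28 m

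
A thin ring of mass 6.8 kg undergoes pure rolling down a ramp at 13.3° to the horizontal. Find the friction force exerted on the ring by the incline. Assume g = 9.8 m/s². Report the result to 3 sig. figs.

The moment of inertia is MR², giving k ≡ I/(MR²) = 1.
Newton's second law down the slope: Mg sinθ − f = Ma. The torque equation fR = Iα (with α = a/R) gives f = kMa.
Combining, a = g sinθ/(1+k) and f = kMa = kMg sinθ/(1+k).
f = 1 × 6.8 × 9.8 × sin13.3° / 2 ≈ 7.67 N.

f ≈ 7.67 N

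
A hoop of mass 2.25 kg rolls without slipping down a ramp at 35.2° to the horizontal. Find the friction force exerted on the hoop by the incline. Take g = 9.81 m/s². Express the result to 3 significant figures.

f ≈ 6.36 N

The moment of inertia is MR², giving k ≡ I/(MR²) = 1.
Along the incline Mg sinθ − f = Ma, and torque about the center fR = Iα = kMR²(a/R) gives f = kMa.
Combining, a = g sinθ/(1+k) and f = kMa = kMg sinθ/(1+k).
f = 1 × 2.25 × 9.81 × sin35.2° / 2 ≈ 6.36 N.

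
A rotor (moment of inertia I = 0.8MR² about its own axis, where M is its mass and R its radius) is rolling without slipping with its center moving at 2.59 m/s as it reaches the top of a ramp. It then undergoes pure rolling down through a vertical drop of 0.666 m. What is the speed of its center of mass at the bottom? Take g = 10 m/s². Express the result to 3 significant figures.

With I = 0.8MR², the ratio k = I/(MR²) is 0.8.
Since it rolls without slipping, ω = v/R and KE = ½Mv² + ½Iω² = ½(1+k)Mv² = (9/10)Mv².
Energy conservation: (9/10)Mv₀² + Mgh = (9/10)Mv², so v² = v₀² + 2gh/(1+k).
v = √(2.59² + 2×10×0.666/1.8) = √14.11 ≈ 3.76 m/s.

v ≈ 3.76 m/s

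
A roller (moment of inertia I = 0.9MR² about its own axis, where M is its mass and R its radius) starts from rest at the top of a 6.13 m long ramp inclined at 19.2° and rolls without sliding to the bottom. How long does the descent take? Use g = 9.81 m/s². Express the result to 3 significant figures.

The moment of inertia is 0.9MR², giving k ≡ I/(MR²) = 0.9.
Along the incline Mg sinθ − f = Ma, and torque about the center fR = Iα = kMR²(a/R) gives f = kMa.
Hence a = g sinθ/(1+k) = 9.81×sin19.2°/1.9 = 1.698 m/s².
Starting from rest, L = ½at², so t = √(2L/a) = √(2×6.13/1.698) ≈ 2.69 s.

t ≈ 2.69 s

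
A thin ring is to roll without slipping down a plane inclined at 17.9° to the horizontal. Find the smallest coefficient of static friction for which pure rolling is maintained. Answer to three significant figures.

μ_min ≈ 0.161

With I = MR², the ratio k = I/(MR²) is 1.
Along the incline Mg sinθ − f = Ma, and torque about the center fR = Iα = kMR²(a/R) gives f = kMa.
These give a = g sinθ/(1+k) and the required friction f = kMg sinθ/(1+k).
With N = Mg cosθ, the no-slip condition f ≤ μN gives μ_min = f/N = k tanθ/(1+k).
μ_min = 1 × tan17.9° / 2 ≈ 0.161.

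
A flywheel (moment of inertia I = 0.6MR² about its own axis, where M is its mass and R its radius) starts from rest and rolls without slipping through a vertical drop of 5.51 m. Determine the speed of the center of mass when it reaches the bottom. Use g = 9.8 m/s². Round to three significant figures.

With I = 0.6MR², the ratio k = I/(MR²) is 0.6.
Rolling without slipping gives ω = v/R, so the total kinetic energy is ½Mv² + ½Iω² = ½(1+k)Mv² = (4/5)Mv².
Energy conservation: Mgh = (4/5)Mv², so v = √(2gh/(1+k)) = √(2 × 9.8 × 5.51 / 1.6) ≈ 8.22 m/s.

v ≈ 8.22 m/s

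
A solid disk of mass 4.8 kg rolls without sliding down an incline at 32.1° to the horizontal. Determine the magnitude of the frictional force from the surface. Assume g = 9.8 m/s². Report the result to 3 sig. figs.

f ≈ 8.33 N

For this body I = (1/2)MR², i.e. k = I/(MR²) = 0.5.
Newton's second law down the slope: Mg sinθ − f = Ma. The torque equation fR = Iα (with α = a/R) gives f = kMa.
Combining, a = g sinθ/(1+k) and f = kMa = kMg sinθ/(1+k).
f = 0.5 × 4.8 × 9.8 × sin32.1° / 1.5 ≈ 8.33 N.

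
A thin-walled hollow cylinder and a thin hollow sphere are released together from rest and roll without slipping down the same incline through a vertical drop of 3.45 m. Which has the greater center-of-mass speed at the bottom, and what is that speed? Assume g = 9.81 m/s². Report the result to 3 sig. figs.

For rolling without slipping, Mgh = ½(1+k)Mv² where k = I/(MR²), so v = √(2gh/(1+k)).
Thin-walled hollow cylinder: k = 1, giving v = √(2×9.81×3.45/2) = 5.818 m/s.
Thin hollow sphere: k = 2/3, giving v = √(2×9.81×3.45/1.667) = 6.373 m/s.
The smaller k wins: the thin hollow sphere, at ≈ 6.37 m/s.

the thin hollow sphere, at v ≈ 6.37 m/s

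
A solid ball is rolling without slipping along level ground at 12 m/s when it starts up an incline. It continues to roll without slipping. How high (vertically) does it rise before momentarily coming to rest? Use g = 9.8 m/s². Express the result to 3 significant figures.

Here I = (2/5)MR², so the shape factor k = I/(MR²) = 0.4.
The rolling condition ω = v/R makes the rotational term ½I(v/R)² = ½kMv², so KE_total = ½(1+k)Mv² = (7/10)Mv².
At the top the kinetic energy is zero, so (7/10)Mv₀² = Mgh.
Thus h = (1+k)v₀²/(2g) = 1.4 × 12² / (2 × 9.8) ≈ 10.3 m.

h ≈ 10.3 m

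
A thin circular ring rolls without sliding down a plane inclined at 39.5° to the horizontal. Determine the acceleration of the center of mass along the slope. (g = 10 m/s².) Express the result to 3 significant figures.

The moment of inertia is MR², giving k ≡ I/(MR²) = 1.
Translational: Mg sinθ − f = Ma. Rotational about the CM: fR = Iα = kMRa, so f = kMa.
Eliminating f: Mg sinθ = (1+k)Ma, so a = g sinθ/(1+k) = 10 × sin39.5° / 2 ≈ 3.18 m/s².

a ≈ 3.18 m/s²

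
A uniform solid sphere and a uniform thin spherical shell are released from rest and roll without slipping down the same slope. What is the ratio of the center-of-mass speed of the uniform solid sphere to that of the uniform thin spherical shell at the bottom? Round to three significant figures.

v_ratio ≈ 1.09

Each satisfies Mgh = ½(1+k)Mv² with k = I/(MR²), so v ∝ 1/√(1+k).
For the uniform solid sphere k = 0.4; for the uniform thin spherical shell k = 2/3.
v₁/v₂ = √((1+k₂)/(1+k₁)) = √(1.667/1.4) ≈ 1.09.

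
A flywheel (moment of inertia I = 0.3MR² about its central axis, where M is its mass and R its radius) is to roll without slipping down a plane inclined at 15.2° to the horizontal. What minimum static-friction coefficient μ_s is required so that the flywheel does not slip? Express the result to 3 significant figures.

Here I = 0.3MR², so the shape factor k = I/(MR²) = 0.3.
Along the incline Mg sinθ − f = Ma, and torque about the center fR = Iα = kMR²(a/R) gives f = kMa.
These give a = g sinθ/(1+k) and the required friction f = kMg sinθ/(1+k).
With N = Mg cosθ, the no-slip condition f ≤ μN gives μ_min = f/N = k tanθ/(1+k).
μ_min = 0.3 × tan15.2° / 1.3 ≈ 0.0627.

μ_min ≈ 0.0627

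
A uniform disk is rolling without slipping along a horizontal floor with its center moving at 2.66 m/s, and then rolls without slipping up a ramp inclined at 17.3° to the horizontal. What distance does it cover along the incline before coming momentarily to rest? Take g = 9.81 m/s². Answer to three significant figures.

With I = (1/2)MR², the ratio k = I/(MR²) is 0.5.
The rolling condition ω = v/R makes the rotational term ½I(v/R)² = ½kMv², so KE_total = ½(1+k)Mv² = (3/4)Mv².
Setting this equal to Mgh gives the vertical rise h = (1+k)v₀²/(2g) = 1.5×2.66²/(2×9.81) = 0.5409 m.
The distance along the slope is d = h/sinθ = 0.5409/sin17.3° ≈ 1.82 m.

d ≈ 1.82 m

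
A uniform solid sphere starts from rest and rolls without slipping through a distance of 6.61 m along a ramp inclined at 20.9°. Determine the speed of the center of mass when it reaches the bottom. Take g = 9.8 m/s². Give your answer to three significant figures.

v ≈ 5.75 m/s

Here I = (2/5)MR², so the shape factor k = I/(MR²) = 0.4.
Since it rolls without slipping, ω = v/R and KE = ½Mv² + ½Iω² = ½(1+k)Mv² = (7/10)Mv².
The vertical drop is h = L sinθ = 6.61 × sin20.9° = 2.358 m.
Setting Mgh = (7/10)Mv² gives v = √(2gh/(1+k)) = √(2·9.8·2.358/1.4) ≈ 5.75 m/s.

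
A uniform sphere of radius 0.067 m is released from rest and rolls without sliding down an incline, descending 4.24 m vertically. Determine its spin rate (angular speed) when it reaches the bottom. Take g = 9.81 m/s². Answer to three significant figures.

ω ≈ 115 rad/s

With I = (2/5)MR², the ratio k = I/(MR²) is 0.4.
The rolling condition ω = v/R makes the rotational term ½I(v/R)² = ½kMv², so KE_total = ½(1+k)Mv² = (7/10)Mv².
Energy conservation Mgh = ½(1+k)Mv² gives v = √(2gh/(1+k)) = √(2 × 9.81 × 4.24 / 1.4) = 7.708 m/s.
Then ω = v/R = 7.708 / 0.067 ≈ 115 rad/s.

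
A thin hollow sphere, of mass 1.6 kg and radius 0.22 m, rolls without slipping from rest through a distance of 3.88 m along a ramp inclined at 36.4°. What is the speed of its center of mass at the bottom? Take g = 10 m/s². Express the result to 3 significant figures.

v ≈ 5.26 m/s

With I = (2/3)MR², the ratio k = I/(MR²) is 2/3.
Rolling without slipping gives ω = v/R, so the total kinetic energy is ½Mv² + ½Iω² = ½(1+k)Mv² = (5/6)Mv².
The vertical drop is h = L sinθ = 3.88 × sin36.4° = 2.302 m.
Energy conservation: Mgh = (5/6)Mv², so v = √(2gh/(1+k)) = √(2 × 10 × 2.302 / 1.667) ≈ 5.26 m/s.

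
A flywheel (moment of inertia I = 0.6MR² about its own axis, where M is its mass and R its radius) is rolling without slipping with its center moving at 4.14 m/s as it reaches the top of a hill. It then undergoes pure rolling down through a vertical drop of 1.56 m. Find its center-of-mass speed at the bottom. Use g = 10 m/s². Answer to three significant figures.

For this body I = 0.6MR², i.e. k = I/(MR²) = 0.6.
Pure rolling means v = ωR; then KE = ½Mv² + ½I(v/R)² = ½(1+k)Mv² = (4/5)Mv².
Energy conservation: (4/5)Mv₀² + Mgh = (4/5)Mv², so v² = v₀² + 2gh/(1+k).
v = √(4.14² + 2×10×1.56/1.6) = √36.64 ≈ 6.05 m/s.

v ≈ 6.05 m/s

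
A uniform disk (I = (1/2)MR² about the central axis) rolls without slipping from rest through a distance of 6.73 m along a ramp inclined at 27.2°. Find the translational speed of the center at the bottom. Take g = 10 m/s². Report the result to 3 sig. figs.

v ≈ 6.40 m/s

Here I = (1/2)MR², so the shape factor k = I/(MR²) = 0.5.
The rolling condition ω = v/R makes the rotational term ½I(v/R)² = ½kMv², so KE_total = ½(1+k)Mv² = (3/4)Mv².
The vertical drop is h = L sinθ = 6.73 × sin27.2° = 3.076 m.
Setting Mgh = (3/4)Mv² gives v = √(2gh/(1+k)) = √(2·10·3.076/1.5) ≈ 6.40 m/s.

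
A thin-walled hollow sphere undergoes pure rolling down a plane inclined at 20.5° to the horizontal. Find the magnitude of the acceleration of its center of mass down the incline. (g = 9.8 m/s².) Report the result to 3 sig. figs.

a ≈ 2.06 m/s²

With I = (2/3)MR², the ratio k = I/(MR²) is 2/3.
Translational: Mg sinθ − f = Ma. Rotational about the CM: fR = Iα = kMRa, so f = kMa.
Eliminating f: Mg sinθ = (1+k)Ma, so a = g sinθ/(1+k) = 9.8 × sin20.5° / 1.667 ≈ 2.06 m/s².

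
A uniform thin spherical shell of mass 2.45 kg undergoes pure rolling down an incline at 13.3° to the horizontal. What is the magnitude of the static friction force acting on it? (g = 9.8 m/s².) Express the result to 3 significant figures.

f ≈ 2.21 N

With I = (2/3)MR², the ratio k = I/(MR²) is 2/3.
Newton's second law down the slope: Mg sinθ − f = Ma. The torque equation fR = Iα (with α = a/R) gives f = kMa.
Combining, a = g sinθ/(1+k) and f = kMa = kMg sinθ/(1+k).
f = (2/3) × 2.45 × 9.8 × sin13.3° / 1.667 ≈ 2.21 N.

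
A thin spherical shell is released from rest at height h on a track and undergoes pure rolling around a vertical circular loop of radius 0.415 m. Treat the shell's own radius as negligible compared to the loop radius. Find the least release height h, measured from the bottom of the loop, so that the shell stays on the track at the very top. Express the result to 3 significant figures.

The moment of inertia is (2/3)MR², giving k ≡ I/(MR²) = 2/3.
At the top of the loop, the minimum-contact condition is Mg = Mv_top²/r, so v_top² = gr.
With ω = v/R, the kinetic energy at speed v is ½(1+k)Mv² = (5/6)Mv².
Energy conservation from release (height h) to the top (height 2r): Mgh = Mg(2r) + (5/6)M·gr.
Thus h_min = 2r + (1+k)r/2 = r(2 + 1.667/2) = 0.415 × 2.833 ≈ 1.18 m.

h_min ≈ 1.18 m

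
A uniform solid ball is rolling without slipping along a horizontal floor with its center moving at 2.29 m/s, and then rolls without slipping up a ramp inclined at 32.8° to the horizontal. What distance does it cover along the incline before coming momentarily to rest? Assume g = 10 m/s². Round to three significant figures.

d ≈ 0.678 m

With I = (2/5)MR², the ratio k = I/(MR²) is 0.4.
Pure rolling means v = ωR; then KE = ½Mv² + ½I(v/R)² = ½(1+k)Mv² = (7/10)Mv².
Setting this equal to Mgh gives the vertical rise h = (1+k)v₀²/(2g) = 1.4×2.29²/(2×10) = 0.3671 m.
The distance along the slope is d = h/sinθ = 0.3671/sin32.8° ≈ 0.678 m.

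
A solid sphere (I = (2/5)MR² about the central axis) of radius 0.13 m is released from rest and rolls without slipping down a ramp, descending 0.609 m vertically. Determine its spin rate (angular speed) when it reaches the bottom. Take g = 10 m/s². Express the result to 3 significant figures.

Here I = (2/5)MR², so the shape factor k = I/(MR²) = 0.4.
Pure rolling means v = ωR; then KE = ½Mv² + ½I(v/R)² = ½(1+k)Mv² = (7/10)Mv².
Energy conservation Mgh = ½(1+k)Mv² gives v = √(2gh/(1+k)) = √(2 × 10 × 0.609 / 1.4) = 2.95 m/s.
Then ω = v/R = 2.95 / 0.13 ≈ 22.7 rad/s.

ω ≈ 22.7 rad/s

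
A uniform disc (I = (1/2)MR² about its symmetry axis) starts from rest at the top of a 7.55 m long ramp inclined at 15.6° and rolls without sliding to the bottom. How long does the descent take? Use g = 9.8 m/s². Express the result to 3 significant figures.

t ≈ 2.93 s

Here I = (1/2)MR², so the shape factor k = I/(MR²) = 0.5.
Newton's second law down the slope: Mg sinθ − f = Ma. The torque equation fR = Iα (with α = a/R) gives f = kMa.
Hence a = g sinθ/(1+k) = 9.8×sin15.6°/1.5 = 1.757 m/s².
Starting from rest, L = ½at², so t = √(2L/a) = √(2×7.55/1.757) ≈ 2.93 s.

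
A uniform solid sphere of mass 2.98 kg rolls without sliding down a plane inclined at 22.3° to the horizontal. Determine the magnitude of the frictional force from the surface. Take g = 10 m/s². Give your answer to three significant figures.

For this body I = (2/5)MR², i.e. k = I/(MR²) = 0.4.
Along the incline Mg sinθ − f = Ma, and torque about the center fR = Iα = kMR²(a/R) gives f = kMa.
Combining, a = g sinθ/(1+k) and f = kMa = kMg sinθ/(1+k).
f = 0.4 × 2.98 × 10 × sin22.3° / 1.4 ≈ 3.23 N.

f ≈ 3.23 N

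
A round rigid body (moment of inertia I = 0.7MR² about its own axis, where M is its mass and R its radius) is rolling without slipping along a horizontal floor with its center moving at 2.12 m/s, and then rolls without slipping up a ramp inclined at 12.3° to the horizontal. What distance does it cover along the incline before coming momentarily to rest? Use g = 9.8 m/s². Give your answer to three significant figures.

d ≈ 1.83 m

The moment of inertia is 0.7MR², giving k ≡ I/(MR²) = 0.7.
Since it rolls without slipping, ω = v/R and KE = ½Mv² + ½Iω² = ½(1+k)Mv² = (17/20)Mv².
Setting this equal to Mgh gives the vertical rise h = (1+k)v₀²/(2g) = 1.7×2.12²/(2×9.8) = 0.3898 m.
Along the incline, d = h/sinθ = 0.3898/sin12.3° ≈ 1.83 m.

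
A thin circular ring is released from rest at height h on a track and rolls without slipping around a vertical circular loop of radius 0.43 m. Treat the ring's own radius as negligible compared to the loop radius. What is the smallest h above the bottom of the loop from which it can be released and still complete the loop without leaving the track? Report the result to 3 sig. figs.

h_min ≈ 1.29 m

With I = MR², the ratio k = I/(MR²) is 1.
At the top of the loop, the minimum-contact condition is Mg = Mv_top²/r, so v_top² = gr.
With ω = v/R, the kinetic energy at speed v is ½(1+k)Mv² = Mv².
Energy conservation from release (height h) to the top (height 2r): Mgh = Mg(2r) + M·gr.
Thus h_min = 2r + (1+k)r/2 = r(2 + 2/2) = 0.43 × 3 ≈ 1.29 m.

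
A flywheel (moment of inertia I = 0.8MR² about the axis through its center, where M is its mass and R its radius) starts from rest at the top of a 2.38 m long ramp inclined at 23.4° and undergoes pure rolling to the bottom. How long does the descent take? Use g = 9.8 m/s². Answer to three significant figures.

The moment of inertia is 0.8MR², giving k ≡ I/(MR²) = 0.8.
Translational: Mg sinθ − f = Ma. Rotational about the CM: fR = Iα = kMRa, so f = kMa.
Hence a = g sinθ/(1+k) = 9.8×sin23.4°/1.8 = 2.162 m/s².
With constant a from rest, t = √(2L/a) = √(2·2.38/2.162) ≈ 1.48 s.

t ≈ 1.48 s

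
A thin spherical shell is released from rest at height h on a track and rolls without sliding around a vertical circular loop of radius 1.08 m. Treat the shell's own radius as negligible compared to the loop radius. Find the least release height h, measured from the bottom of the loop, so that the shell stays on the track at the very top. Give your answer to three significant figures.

h_min ≈ 3.06 m

For this body I = (2/3)MR², i.e. k = I/(MR²) = 2/3.
At the top, contact is just lost when gravity alone supplies the centripetal force: Mg = Mv_top²/r, i.e. v_top² = gr.
With ω = v/R, the kinetic energy at speed v is ½(1+k)Mv² = (5/6)Mv².
Energy conservation from release (height h) to the top (height 2r): Mgh = Mg(2r) + (5/6)M·gr.
Thus h_min = 2r + (1+k)r/2 = r(2 + 1.667/2) = 1.08 × 2.833 ≈ 3.06 m.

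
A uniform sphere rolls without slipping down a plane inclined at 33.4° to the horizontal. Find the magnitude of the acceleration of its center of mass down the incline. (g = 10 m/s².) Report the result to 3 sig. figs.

a ≈ 3.93 m/s²

The moment of inertia is (2/5)MR², giving k ≡ I/(MR²) = 0.4.
Along the incline Mg sinθ − f = Ma, and torque about the center fR = Iα = kMR²(a/R) gives f = kMa.
Eliminating f: Mg sinθ = (1+k)Ma, so a = g sinθ/(1+k) = 10 × sin33.4° / 1.4 ≈ 3.93 m/s².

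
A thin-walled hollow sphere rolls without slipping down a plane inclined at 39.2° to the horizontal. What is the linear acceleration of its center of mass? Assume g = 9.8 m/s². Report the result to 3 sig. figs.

For this body I = (2/3)MR², i.e. k = I/(MR²) = 2/3.
Translational: Mg sinθ − f = Ma. Rotational about the CM: fR = Iα = kMRa, so f = kMa.
Eliminating f: Mg sinθ = (1+k)Ma, so a = g sinθ/(1+k) = 9.8 × sin39.2° / 1.667 ≈ 3.72 m/s².

a ≈ 3.72 m/s²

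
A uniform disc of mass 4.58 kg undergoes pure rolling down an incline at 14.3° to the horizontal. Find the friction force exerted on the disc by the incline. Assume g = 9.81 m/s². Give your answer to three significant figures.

For this body I = (1/2)MR², i.e. k = I/(MR²) = 0.5.
Along the incline Mg sinθ − f = Ma, and torque about the center fR = Iα = kMR²(a/R) gives f = kMa.
Combining, a = g sinθ/(1+k) and f = kMa = kMg sinθ/(1+k).
f = 0.5 × 4.58 × 9.81 × sin14.3° / 1.5 ≈ 3.70 N.

f ≈ 3.70 N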